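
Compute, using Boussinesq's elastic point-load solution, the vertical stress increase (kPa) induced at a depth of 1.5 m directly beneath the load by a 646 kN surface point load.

Boussinesq vertical stress below a point load on an elastic half-space:
Δσ_z = 3P/(2πz²) · [1 + (r/z)²]^(−5/2)
r/z = 0/1.5 = 0; [1+(r/z)²]^(−5/2) = 1.
Δσ_z = 3×646/(2π×1.5²) × 1 = 137.09 × 1 = 137.1 kPa

Δσ_z ≈ 137 kPa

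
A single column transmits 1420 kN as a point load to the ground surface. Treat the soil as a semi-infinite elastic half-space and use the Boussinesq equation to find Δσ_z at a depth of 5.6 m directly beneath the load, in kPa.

Δσ_z ≈ 21.6 kPa

Boussinesq vertical stress below a point load on an elastic half-space:
Δσ_z = 3P/(2πz²) · [1 + (r/z)²]^(−5/2)
r/z = 0/5.6 = 0; [1+(r/z)²]^(−5/2) = 1.
Δσ_z = 3×1420/(2π×5.6²) × 1 = 21.62 × 1 = 21.62 kPa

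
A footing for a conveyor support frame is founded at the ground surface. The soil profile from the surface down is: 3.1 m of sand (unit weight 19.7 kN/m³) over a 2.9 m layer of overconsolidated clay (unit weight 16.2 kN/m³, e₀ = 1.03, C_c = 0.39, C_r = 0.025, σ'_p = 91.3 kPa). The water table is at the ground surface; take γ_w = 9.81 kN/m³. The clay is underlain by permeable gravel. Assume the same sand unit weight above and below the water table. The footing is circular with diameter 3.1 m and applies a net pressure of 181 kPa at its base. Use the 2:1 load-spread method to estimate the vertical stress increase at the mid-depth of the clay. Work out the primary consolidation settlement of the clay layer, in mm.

S_c ≈ 8.63 mm

Mid-depth of clay below the ground surface: z = 3.1 + 2.9/2 = 4.55 m.
Total vertical stress at mid-clay: σ_v = 19.7×3.1 + 16.2×1.45 = 84.56 kPa.
Pore pressure: u = 9.81×(4.55 − 0) = 44.636 kPa.
Initial effective stress: σ'_0 = σ_v − u = 84.56 − 44.636 = 39.924 kPa.
Stress increase at mid-clay by the 2:1 spreading method:
Δσ ≈ qD²/(D+z)² = 181×3.1²/(3.1+4.55)² = 29.722 kPa
Final effective stress: σ'_f = 39.924 + 29.722 = 69.646 kPa.
σ'_f = 69.646 ≤ σ'_p = 91.3 kPa, so the clay remains overconsolidated and only the recompression index applies:
S_c = C_r·H/(1+e₀)·log₁₀(σ'_f/σ'_0) = 0.025×2.9/2.03×log₁₀(69.646/39.924)
    = 0.035715 × 0.24166 = 0.008631 m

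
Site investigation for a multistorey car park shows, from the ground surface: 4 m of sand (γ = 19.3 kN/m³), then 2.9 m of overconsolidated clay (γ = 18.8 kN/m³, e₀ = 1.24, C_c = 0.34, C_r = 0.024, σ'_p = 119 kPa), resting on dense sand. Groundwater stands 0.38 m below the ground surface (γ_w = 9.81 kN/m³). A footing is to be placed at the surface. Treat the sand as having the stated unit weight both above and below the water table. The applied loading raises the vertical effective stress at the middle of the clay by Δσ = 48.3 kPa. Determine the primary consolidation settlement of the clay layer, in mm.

Mid-depth of clay below the ground surface: z = 4 + 2.9/2 = 5.45 m.
Total vertical stress at mid-clay: σ_v = 19.3×4 + 18.8×1.45 = 104.46 kPa.
Pore pressure: u = 9.81×(5.45 − 0.38) = 49.737 kPa.
Initial effective stress: σ'_0 = σ_v − u = 104.46 − 49.737 = 54.723 kPa.
Final effective stress: σ'_f = 54.723 + 48.3 = 103.02 kPa.
σ'_f = 103.02 ≤ σ'_p = 119 kPa, so the clay remains overconsolidated and only the recompression index applies:
S_c = C_r·H/(1+e₀)·log₁₀(σ'_f/σ'_0) = 0.024×2.9/2.24×log₁₀(103.02/54.723)
    = 0.03107 × 0.27475 = 0.008537 m

S_c ≈ 8.54 mm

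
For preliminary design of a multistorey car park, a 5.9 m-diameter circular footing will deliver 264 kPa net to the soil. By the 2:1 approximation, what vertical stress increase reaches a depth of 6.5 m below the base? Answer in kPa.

By the 2:1 method the load spreads at 1 horizontal : 2 vertical, so at depth z the loaded area has grown by z in each plan dimension:
Δσ ≈ qD²/(D+z)² = 264×5.9²/(5.9+6.5)² = 59.767 kPa

Δσ_z ≈ 59.8 kPa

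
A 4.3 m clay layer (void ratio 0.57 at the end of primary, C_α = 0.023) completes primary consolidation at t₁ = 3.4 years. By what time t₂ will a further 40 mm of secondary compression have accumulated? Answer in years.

S_s = C_α·H/(1+e_p)·log₁₀(t₂/t₁) ⇒ log₁₀(t₂/t₁) = S_s·(1+e_p)/(C_α·H).
log₁₀(t₂/t₁) = 0.04 × (1+0.57) / (0.023×4.3) = 0.635
t₂ = t₁ × 10^0.635 = 3.4 × 4.315 = 14.67 years

t₂ ≈ 14.7 years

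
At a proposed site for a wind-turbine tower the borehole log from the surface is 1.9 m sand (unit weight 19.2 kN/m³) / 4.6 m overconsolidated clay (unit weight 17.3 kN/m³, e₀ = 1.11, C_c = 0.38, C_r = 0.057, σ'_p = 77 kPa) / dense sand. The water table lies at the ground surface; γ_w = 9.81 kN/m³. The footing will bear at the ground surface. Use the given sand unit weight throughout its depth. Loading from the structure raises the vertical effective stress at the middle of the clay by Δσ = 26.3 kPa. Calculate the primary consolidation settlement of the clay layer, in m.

S_c ≈ 0.0302 m

Mid-depth of clay below the ground surface: z = 1.9 + 4.6/2 = 4.2 m.
Total vertical stress at mid-clay: σ_v = 19.2×1.9 + 17.3×2.3 = 76.27 kPa.
Pore pressure: u = 9.81×(4.2 − 0) = 41.202 kPa.
Initial effective stress: σ'_0 = σ_v − u = 76.27 − 41.202 = 35.068 kPa.
Final effective stress: σ'_f = 35.068 + 26.3 = 61.368 kPa.
σ'_f = 61.368 ≤ σ'_p = 77 kPa, so the clay remains overconsolidated and only the recompression index applies:
S_c = C_r·H/(1+e₀)·log₁₀(σ'_f/σ'_0) = 0.057×4.6/2.11×log₁₀(61.368/35.068)
    = 0.12427 × 0.24303 = 0.0302 m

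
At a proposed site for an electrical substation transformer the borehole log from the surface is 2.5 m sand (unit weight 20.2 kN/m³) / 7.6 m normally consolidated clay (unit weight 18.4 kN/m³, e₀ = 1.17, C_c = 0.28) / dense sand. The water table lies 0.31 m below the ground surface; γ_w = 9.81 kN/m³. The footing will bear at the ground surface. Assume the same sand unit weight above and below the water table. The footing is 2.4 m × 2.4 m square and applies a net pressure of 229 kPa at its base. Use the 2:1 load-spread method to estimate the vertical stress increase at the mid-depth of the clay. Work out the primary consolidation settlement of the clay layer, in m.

Mid-depth of clay below the ground surface: z = 2.5 + 7.6/2 = 6.3 m.
Total vertical stress at mid-clay: σ_v = 20.2×2.5 + 18.4×3.8 = 120.42 kPa.
Pore pressure: u = 9.81×(6.3 − 0.31) = 58.762 kPa.
Initial effective stress: σ'_0 = σ_v − u = 120.42 − 58.762 = 61.658 kPa.
Stress increase at mid-clay by the 2:1 spreading method:
Δσ = qBL/((B+z)(L+z)) = 229×2.4×2.4/((2.4+6.3)(2.4+6.3)) = 17.427 kPa
Final effective stress: σ'_f = σ'_0 + Δσ = 61.658 + 17.427 = 79.085 kPa.
Normally consolidated clay, so the full stress increment lies on the virgin compression line:
S_c = C_c·H/(1+e₀)·log₁₀(σ'_f/σ'_0) = 0.28×7.6/(1+1.17)×log₁₀(79.085/61.658)
    = 0.98065 × 0.1081 = 0.106 m

S_c ≈ 0.106 m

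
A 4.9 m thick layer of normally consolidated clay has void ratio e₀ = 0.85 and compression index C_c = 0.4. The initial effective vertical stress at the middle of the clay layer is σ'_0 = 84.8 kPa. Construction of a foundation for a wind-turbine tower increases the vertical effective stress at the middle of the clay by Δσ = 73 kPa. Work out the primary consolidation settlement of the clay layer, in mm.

S_c ≈ 286 mm

Final effective stress: σ'_f = σ'_0 + Δσ = 84.8 + 73 = 157.8 kPa.
Normally consolidated clay, so the full stress increment lies on the virgin compression line:
S_c = C_c·H/(1+e₀)·log₁₀(σ'_f/σ'_0) = 0.4×4.9/(1+0.85)×log₁₀(157.8/84.8)
    = 1.0595 × 0.26971 = 0.2858 m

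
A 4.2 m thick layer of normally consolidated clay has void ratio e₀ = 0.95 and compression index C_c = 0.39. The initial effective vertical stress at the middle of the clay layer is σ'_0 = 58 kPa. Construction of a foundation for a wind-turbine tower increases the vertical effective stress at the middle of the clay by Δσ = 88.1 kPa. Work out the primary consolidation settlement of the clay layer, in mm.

S_c ≈ 337 mm

Final effective stress: σ'_f = σ'_0 + Δσ = 58 + 88.1 = 146.1 kPa.
Normally consolidated clay, so the full stress increment lies on the virgin compression line:
S_c = C_c·H/(1+e₀)·log₁₀(σ'_f/σ'_0) = 0.39×4.2/(1+0.95)×log₁₀(146.1/58)
    = 0.84 × 0.40122 = 0.337 m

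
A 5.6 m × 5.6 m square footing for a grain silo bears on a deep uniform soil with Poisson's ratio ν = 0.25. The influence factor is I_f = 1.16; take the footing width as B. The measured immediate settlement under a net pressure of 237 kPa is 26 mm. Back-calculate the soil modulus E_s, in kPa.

S_e = q·B·(1−ν²)/E_s · I_f  ⇒  E_s = q·B·(1−ν²)·I_f / S_e.
E_s = 237 × 5.6 × 0.9375 × 1.16 / 0.026 = 55510 kPa

E_s ≈ 55500 kPa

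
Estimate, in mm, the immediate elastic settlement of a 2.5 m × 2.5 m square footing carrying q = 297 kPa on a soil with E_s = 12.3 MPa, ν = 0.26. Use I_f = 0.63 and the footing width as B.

Immediate (elastic) settlement: S_e = q·B·(1−ν²)/E_s · I_f.
E_s = 12.3 MPa = 12300 kPa.
S_e = 297 × 2.5 × (1 − 0.26²) / 12300 × 0.63
    = 297 × 2.5 × 0.9324 / 12300 × 0.63
    = 0.03546 m = 35.46 mm

S_e ≈ 35.5 mm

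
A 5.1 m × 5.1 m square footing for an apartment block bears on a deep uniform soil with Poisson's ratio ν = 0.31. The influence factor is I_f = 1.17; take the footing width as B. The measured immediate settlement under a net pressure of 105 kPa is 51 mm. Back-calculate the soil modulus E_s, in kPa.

S_e = q·B·(1−ν²)/E_s · I_f  ⇒  E_s = q·B·(1−ν²)·I_f / S_e.
E_s = 105 × 5.1 × 0.9039 × 1.17 / 0.051 = 11100 kPa

E_s ≈ 11100 kPa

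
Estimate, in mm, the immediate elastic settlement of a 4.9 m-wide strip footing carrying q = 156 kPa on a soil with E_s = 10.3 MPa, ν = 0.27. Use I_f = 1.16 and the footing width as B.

S_e ≈ 79.8 mm

Immediate (elastic) settlement: S_e = q·B·(1−ν²)/E_s · I_f.
E_s = 10.3 MPa = 10300 kPa.
S_e = 156 × 4.9 × (1 − 0.27²) / 10300 × 1.16
    = 156 × 4.9 × 0.9271 / 10300 × 1.16
    = 0.07981 m = 79.81 mm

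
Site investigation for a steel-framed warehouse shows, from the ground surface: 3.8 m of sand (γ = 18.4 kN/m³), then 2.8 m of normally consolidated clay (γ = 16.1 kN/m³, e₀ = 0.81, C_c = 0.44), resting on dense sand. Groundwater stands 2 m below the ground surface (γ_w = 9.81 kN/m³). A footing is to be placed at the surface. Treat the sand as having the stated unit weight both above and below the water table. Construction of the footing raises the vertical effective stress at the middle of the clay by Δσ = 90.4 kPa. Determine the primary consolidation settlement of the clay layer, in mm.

Mid-depth of clay below the ground surface: z = 3.8 + 2.8/2 = 5.2 m.
Total vertical stress at mid-clay: σ_v = 18.4×3.8 + 16.1×1.4 = 92.46 kPa.
Pore pressure: u = 9.81×(5.2 − 2) = 31.392 kPa.
Initial effective stress: σ'_0 = σ_v − u = 92.46 − 31.392 = 61.068 kPa.
Final effective stress: σ'_f = σ'_0 + Δσ = 61.068 + 90.4 = 151.47 kPa.
Normally consolidated clay, so the full stress increment lies on the virgin compression line:
S_c = C_c·H/(1+e₀)·log₁₀(σ'_f/σ'_0) = 0.44×2.8/(1+0.81)×log₁₀(151.47/61.068)
    = 0.68066 × 0.39451 = 0.2685 m

S_c ≈ 269 mm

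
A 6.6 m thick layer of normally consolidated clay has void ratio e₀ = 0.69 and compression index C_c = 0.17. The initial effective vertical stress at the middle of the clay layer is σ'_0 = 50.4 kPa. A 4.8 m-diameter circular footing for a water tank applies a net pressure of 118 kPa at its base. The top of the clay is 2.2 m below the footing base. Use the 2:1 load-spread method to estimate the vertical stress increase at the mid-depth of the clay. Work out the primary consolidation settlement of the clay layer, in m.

Mid-depth of clay below the footing base: z = 2.2 + 6.6/2 = 5.5 m.
Stress increase at mid-clay by the 2:1 spreading method:
Δσ ≈ qD²/(D+z)² = 118×4.8²/(4.8+5.5)² = 25.627 kPa
Final effective stress: σ'_f = σ'_0 + Δσ = 50.4 + 25.627 = 76.027 kPa.
Normally consolidated clay, so the full stress increment lies on the virgin compression line:
S_c = C_c·H/(1+e₀)·log₁₀(σ'_f/σ'_0) = 0.17×6.6/(1+0.69)×log₁₀(76.027/50.4)
    = 0.66391 × 0.17854 = 0.1185 m

S_c ≈ 0.119 m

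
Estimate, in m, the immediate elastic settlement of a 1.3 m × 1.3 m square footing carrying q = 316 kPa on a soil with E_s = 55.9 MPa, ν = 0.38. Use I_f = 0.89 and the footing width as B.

S_e ≈ 0.0056 m

Immediate (elastic) settlement: S_e = q·B·(1−ν²)/E_s · I_f.
E_s = 55.9 MPa = 55900 kPa.
S_e = 316 × 1.3 × (1 − 0.38²) / 55900 × 0.89
    = 316 × 1.3 × 0.8556 / 55900 × 0.89
    = 0.005596 m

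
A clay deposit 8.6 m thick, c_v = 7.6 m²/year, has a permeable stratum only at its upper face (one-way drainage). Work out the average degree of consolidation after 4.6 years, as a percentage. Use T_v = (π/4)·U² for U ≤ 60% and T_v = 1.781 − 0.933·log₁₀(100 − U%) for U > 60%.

U ≈ 74.7 %

Drainage path length: H_d = H = 8.6 m (single drainage).
T_v = c_v·t/H_d² = 7.6×4.6/8.6² = 0.47269.
T_v = 0.47269 corresponds to the U > 60% branch:
U = 1 − 10^((1.781 − T_v)/0.933)/100 = 0.7475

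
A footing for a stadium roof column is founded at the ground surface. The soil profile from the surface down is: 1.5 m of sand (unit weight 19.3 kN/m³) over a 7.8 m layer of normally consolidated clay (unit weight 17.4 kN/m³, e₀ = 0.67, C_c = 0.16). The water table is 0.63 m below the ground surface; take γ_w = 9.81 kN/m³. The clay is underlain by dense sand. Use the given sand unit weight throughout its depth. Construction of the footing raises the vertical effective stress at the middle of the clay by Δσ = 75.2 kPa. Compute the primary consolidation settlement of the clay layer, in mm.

Mid-depth of clay below the ground surface: z = 1.5 + 7.8/2 = 5.4 m.
Total vertical stress at mid-clay: σ_v = 19.3×1.5 + 17.4×3.9 = 96.81 kPa.
Pore pressure: u = 9.81×(5.4 − 0.63) = 46.794 kPa.
Initial effective stress: σ'_0 = σ_v − u = 96.81 − 46.794 = 50.016 kPa.
Final effective stress: σ'_f = σ'_0 + Δσ = 50.016 + 75.2 = 125.22 kPa.
Normally consolidated clay, so the full stress increment lies on the virgin compression line:
S_c = C_c·H/(1+e₀)·log₁₀(σ'_f/σ'_0) = 0.16×7.8/(1+0.67)×log₁₀(125.22/50.016)
    = 0.74731 × 0.39856 = 0.2978 m

S_c ≈ 298 mm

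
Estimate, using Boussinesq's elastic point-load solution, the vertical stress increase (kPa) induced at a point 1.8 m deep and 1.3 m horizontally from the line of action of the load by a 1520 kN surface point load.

Boussinesq vertical stress below a point load on an elastic half-space:
Δσ_z = 3P/(2πz²) · [1 + (r/z)²]^(−5/2)
r/z = 1.3/1.8 = 0.72222; [1+(r/z)²]^(−5/2) = 0.35014.
Δσ_z = 3×1520/(2π×1.8²) × 0.35014 = 224 × 0.35014 = 78.43 kPa

Δσ_z ≈ 78.4 kPa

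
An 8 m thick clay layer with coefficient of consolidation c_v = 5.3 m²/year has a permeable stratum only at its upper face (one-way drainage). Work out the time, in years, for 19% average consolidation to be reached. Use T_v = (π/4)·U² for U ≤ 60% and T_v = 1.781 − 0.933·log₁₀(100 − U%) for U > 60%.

t ≈ 0.342 years

Drainage path length: H_d = H = 8 m (single drainage).
U ≤ 60%: T_v = (π/4)·U² = (π/4)×0.19² = 0.028353.
t = T_v·H_d²/c_v = 0.028353×8²/5.3 = 0.3424 years.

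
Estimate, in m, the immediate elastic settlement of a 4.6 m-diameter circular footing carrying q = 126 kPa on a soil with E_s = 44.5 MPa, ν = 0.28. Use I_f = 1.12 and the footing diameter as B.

S_e ≈ 0.0134 m

Immediate (elastic) settlement: S_e = q·B·(1−ν²)/E_s · I_f.
E_s = 44.5 MPa = 44500 kPa.
S_e = 126 × 4.6 × (1 − 0.28²) / 44500 × 1.12
    = 126 × 4.6 × 0.9216 / 44500 × 1.12
    = 0.01344 m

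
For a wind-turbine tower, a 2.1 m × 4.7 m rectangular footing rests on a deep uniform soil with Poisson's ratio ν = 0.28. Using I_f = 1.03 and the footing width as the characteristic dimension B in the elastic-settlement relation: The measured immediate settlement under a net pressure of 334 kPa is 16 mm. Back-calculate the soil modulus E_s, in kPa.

E_s ≈ 41600 kPa

S_e = q·B·(1−ν²)/E_s · I_f  ⇒  E_s = q·B·(1−ν²)·I_f / S_e.
E_s = 334 × 2.1 × 0.9216 × 1.03 / 0.016 = 41610 kPa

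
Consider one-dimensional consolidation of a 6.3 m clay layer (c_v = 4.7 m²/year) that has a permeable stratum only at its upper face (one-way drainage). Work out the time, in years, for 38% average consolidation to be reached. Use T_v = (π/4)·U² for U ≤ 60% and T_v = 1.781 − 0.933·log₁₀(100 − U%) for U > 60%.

Drainage path length: H_d = H = 6.3 m (single drainage).
U ≤ 60%: T_v = (π/4)·U² = (π/4)×0.38² = 0.11341.
t = T_v·H_d²/c_v = 0.11341×6.3²/4.7 = 0.9577 years.

t ≈ 0.958 years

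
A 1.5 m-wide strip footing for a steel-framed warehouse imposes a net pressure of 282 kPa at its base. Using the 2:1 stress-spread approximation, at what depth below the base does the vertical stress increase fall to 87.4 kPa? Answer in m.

2:1 spreading — at depth z the loaded area has grown by z in each plan dimension:
qB/(B+z) = Δσ_z ⇒ z = qB/Δσ_z − B = 282×1.5/87.4 − 1.5 = 3.34 m

z ≈ 3.34 m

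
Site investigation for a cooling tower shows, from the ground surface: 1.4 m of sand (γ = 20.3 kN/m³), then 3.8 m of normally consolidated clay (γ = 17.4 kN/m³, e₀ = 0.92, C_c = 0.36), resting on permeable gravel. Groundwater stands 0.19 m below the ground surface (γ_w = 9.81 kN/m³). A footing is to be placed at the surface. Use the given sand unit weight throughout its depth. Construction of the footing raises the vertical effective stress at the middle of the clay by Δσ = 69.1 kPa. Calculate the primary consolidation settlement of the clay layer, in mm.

Mid-depth of clay below the ground surface: z = 1.4 + 3.8/2 = 3.3 m.
Total vertical stress at mid-clay: σ_v = 20.3×1.4 + 17.4×1.9 = 61.48 kPa.
Pore pressure: u = 9.81×(3.3 − 0.19) = 30.509 kPa.
Initial effective stress: σ'_0 = σ_v − u = 61.48 − 30.509 = 30.971 kPa.
Final effective stress: σ'_f = σ'_0 + Δσ = 30.971 + 69.1 = 100.07 kPa.
Normally consolidated clay, so the full stress increment lies on the virgin compression line:
S_c = C_c·H/(1+e₀)·log₁₀(σ'_f/σ'_0) = 0.36×3.8/(1+0.92)×log₁₀(100.07/30.971)
    = 0.7125 × 0.50935 = 0.3629 m

S_c ≈ 363 mm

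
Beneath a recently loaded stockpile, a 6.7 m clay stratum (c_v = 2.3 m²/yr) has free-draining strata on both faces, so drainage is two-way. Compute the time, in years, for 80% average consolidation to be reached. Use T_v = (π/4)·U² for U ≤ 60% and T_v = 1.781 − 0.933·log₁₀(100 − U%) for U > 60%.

Drainage path length: H_d = H/2 = 3.35 m (double drainage).
U > 60%: T_v = 1.781 − 0.933·log₁₀(100 − 80) = 0.56714.
t = T_v·H_d²/c_v = 0.56714×3.35²/2.3 = 2.767 years.

t ≈ 2.77 years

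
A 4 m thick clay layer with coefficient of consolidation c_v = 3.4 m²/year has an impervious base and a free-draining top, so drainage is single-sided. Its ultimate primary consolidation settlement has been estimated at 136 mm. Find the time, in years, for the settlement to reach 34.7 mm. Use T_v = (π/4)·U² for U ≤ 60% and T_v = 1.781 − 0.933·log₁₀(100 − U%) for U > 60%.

Drainage path length: H_d = H = 4 m (single drainage).
U = S(t)/S_ult = 34.7/136 = 0.2551.
U ≤ 60%: T_v = (π/4)·U² = (π/4)×0.25515² = 0.051129.
t = T_v·H_d²/c_v = 0.051129×4²/3.4 = 0.2406 years.

t ≈ 0.241 years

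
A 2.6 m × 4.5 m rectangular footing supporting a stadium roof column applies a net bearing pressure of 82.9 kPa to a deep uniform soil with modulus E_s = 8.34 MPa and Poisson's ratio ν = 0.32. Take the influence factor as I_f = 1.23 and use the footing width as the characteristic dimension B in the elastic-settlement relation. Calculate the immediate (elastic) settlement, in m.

S_e ≈ 0.0285 m

Immediate (elastic) settlement: S_e = q·B·(1−ν²)/E_s · I_f.
E_s = 8.34 MPa = 8340 kPa.
S_e = 82.9 × 2.6 × (1 − 0.32²) / 8340 × 1.23
    = 82.9 × 2.6 × 0.8976 / 8340 × 1.23
    = 0.02853 m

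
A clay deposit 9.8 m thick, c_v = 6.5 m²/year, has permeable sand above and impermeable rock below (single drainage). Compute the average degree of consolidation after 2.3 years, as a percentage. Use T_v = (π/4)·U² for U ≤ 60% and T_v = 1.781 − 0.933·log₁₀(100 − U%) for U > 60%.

Drainage path length: H_d = H = 9.8 m (single drainage).
T_v = c_v·t/H_d² = 6.5×2.3/9.8² = 0.15566.
T_v = 0.15566 corresponds to the U ≤ 60% branch:
U = √(4T_v/π) = 0.4452

U ≈ 44.5 %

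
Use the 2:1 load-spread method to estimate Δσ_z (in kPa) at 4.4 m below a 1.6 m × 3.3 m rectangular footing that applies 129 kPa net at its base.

Δσ_z ≈ 14.7 kPa

By the 2:1 method the load spreads at 1 horizontal : 2 vertical, so at depth z the loaded area has grown by z in each plan dimension:
Δσ = qBL/((B+z)(L+z)) = 129×1.6×3.3/((1.6+4.4)(3.3+4.4)) = 14.743 kPa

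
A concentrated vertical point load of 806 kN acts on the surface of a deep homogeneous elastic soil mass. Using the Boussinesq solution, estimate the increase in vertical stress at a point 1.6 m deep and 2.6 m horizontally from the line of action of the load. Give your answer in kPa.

Δσ_z ≈ 5.94 kPa

Boussinesq vertical stress below a point load on an elastic half-space:
Δσ_z = 3P/(2πz²) · [1 + (r/z)²]^(−5/2)
r/z = 2.6/1.6 = 1.625; [1+(r/z)²]^(−5/2) = 0.039542.
Δσ_z = 3×806/(2π×1.6²) × 0.039542 = 150.33 × 0.039542 = 5.944 kPa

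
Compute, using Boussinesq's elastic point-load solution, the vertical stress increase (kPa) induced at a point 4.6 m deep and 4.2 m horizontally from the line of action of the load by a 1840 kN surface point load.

Δσ_z ≈ 9.12 kPa

Boussinesq vertical stress below a point load on an elastic half-space:
Δσ_z = 3P/(2πz²) · [1 + (r/z)²]^(−5/2)
r/z = 4.2/4.6 = 0.91304; [1+(r/z)²]^(−5/2) = 0.21964.
Δσ_z = 3×1840/(2π×4.6²) × 0.21964 = 41.519 × 0.21964 = 9.119 kPa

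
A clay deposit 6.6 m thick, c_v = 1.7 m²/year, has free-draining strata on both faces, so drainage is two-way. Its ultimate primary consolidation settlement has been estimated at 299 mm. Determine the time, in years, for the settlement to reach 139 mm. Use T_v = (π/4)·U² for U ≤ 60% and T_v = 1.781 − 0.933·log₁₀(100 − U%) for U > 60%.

Drainage path length: H_d = H/2 = 3.3 m (double drainage).
U = S(t)/S_ult = 139/299 = 0.4649.
U ≤ 60%: T_v = (π/4)·U² = (π/4)×0.46488² = 0.16974.
t = T_v·H_d²/c_v = 0.16974×3.3²/1.7 = 1.087 years.

t ≈ 1.09 years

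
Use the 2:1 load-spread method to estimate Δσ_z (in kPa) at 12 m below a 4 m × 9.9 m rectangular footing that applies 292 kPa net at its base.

Δσ_z ≈ 33 kPa

By the 2:1 method the load spreads at 1 horizontal : 2 vertical, so at depth z the loaded area has grown by z in each plan dimension:
Δσ = qBL/((B+z)(L+z)) = 292×4×9.9/((4+12)(9.9+12)) = 33 kPa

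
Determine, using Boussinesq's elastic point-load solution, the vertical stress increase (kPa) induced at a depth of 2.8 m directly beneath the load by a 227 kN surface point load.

Boussinesq vertical stress below a point load on an elastic half-space:
Δσ_z = 3P/(2πz²) · [1 + (r/z)²]^(−5/2)
r/z = 0/2.8 = 0; [1+(r/z)²]^(−5/2) = 1.
Δσ_z = 3×227/(2π×2.8²) × 1 = 13.825 × 1 = 13.82 kPa

Δσ_z ≈ 13.8 kPa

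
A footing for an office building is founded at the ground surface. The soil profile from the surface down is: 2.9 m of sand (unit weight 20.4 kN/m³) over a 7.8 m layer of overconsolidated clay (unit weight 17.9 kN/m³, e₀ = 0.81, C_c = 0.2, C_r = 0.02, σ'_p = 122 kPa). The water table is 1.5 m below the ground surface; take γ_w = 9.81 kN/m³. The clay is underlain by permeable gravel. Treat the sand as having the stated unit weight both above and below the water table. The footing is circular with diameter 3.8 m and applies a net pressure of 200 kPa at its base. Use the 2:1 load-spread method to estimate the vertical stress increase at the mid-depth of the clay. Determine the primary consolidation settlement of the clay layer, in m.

S_c ≈ 0.0108 m

Mid-depth of clay below the ground surface: z = 2.9 + 7.8/2 = 6.8 m.
Total vertical stress at mid-clay: σ_v = 20.4×2.9 + 17.9×3.9 = 128.97 kPa.
Pore pressure: u = 9.81×(6.8 − 1.5) = 51.993 kPa.
Initial effective stress: σ'_0 = σ_v − u = 128.97 − 51.993 = 76.977 kPa.
Stress increase at mid-clay by the 2:1 spreading method:
Δσ ≈ qD²/(D+z)² = 200×3.8²/(3.8+6.8)² = 25.703 kPa
Final effective stress: σ'_f = 76.977 + 25.703 = 102.68 kPa.
σ'_f = 102.68 ≤ σ'_p = 122 kPa, so the clay remains overconsolidated and only the recompression index applies:
S_c = C_r·H/(1+e₀)·log₁₀(σ'_f/σ'_0) = 0.02×7.8/1.81×log₁₀(102.68/76.977)
    = 0.086188 × 0.12512 = 0.01078 m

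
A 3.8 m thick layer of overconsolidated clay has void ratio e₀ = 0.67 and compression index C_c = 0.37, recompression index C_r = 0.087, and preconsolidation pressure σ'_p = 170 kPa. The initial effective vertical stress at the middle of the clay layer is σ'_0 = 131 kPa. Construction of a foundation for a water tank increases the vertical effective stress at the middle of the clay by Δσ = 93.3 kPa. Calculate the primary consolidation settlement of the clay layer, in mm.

S_c ≈ 124 mm

Final effective stress: σ'_f = 131 + 93.3 = 224.3 kPa.
σ'_f = 224.3 > σ'_p = 170 kPa, so the stress path crosses the preconsolidation pressure — recompression up to σ'_p, then virgin compression beyond:
S_c = H/(1+e₀)·[C_r·log₁₀(σ'_p/σ'_0) + C_c·log₁₀(σ'_f/σ'_p)]
    = 3.8/1.67 × [0.087×log₁₀(170/131) + 0.37×log₁₀(224.3/170)]
    = 2.2754 × [0.0098465 + 0.044541] = 0.1238 m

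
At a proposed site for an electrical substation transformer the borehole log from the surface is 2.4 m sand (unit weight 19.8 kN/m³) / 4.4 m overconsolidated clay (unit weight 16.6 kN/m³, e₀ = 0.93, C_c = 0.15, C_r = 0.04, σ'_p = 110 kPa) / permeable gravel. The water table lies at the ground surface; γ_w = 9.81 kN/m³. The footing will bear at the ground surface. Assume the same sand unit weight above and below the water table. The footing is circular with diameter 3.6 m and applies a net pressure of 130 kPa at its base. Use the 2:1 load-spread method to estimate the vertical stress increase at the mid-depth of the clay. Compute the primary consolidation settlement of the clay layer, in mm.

S_c ≈ 19.7 mm

Mid-depth of clay below the ground surface: z = 2.4 + 4.4/2 = 4.6 m.
Total vertical stress at mid-clay: σ_v = 19.8×2.4 + 16.6×2.2 = 84.04 kPa.
Pore pressure: u = 9.81×(4.6 − 0) = 45.126 kPa.
Initial effective stress: σ'_0 = σ_v − u = 84.04 − 45.126 = 38.914 kPa.
Stress increase at mid-clay by the 2:1 spreading method:
Δσ ≈ qD²/(D+z)² = 130×3.6²/(3.6+4.6)² = 25.057 kPa
Final effective stress: σ'_f = 38.914 + 25.057 = 63.971 kPa.
σ'_f = 63.971 ≤ σ'_p = 110 kPa, so the clay remains overconsolidated and only the recompression index applies:
S_c = C_r·H/(1+e₀)·log₁₀(σ'_f/σ'_0) = 0.04×4.4/1.93×log₁₀(63.971/38.914)
    = 0.091192 × 0.21588 = 0.01969 m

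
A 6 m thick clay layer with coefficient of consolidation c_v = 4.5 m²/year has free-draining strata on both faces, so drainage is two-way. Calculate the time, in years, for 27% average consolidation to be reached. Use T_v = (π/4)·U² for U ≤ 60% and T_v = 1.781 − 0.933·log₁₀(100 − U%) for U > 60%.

t ≈ 0.115 years

Drainage path length: H_d = H/2 = 3 m (double drainage).
U ≤ 60%: T_v = (π/4)·U² = (π/4)×0.27² = 0.057256.
t = T_v·H_d²/c_v = 0.057256×3²/4.5 = 0.1145 years.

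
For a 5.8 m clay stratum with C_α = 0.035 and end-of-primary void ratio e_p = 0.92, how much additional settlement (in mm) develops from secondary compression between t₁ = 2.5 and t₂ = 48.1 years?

S_s ≈ 136 mm

Secondary compression: S_s = C_α·H/(1+e_p)·log₁₀(t₂/t₁)
S_s = 0.035×5.8/(1+0.92)×log₁₀(48.1/2.5)
    = 0.1057 × 1.284 = 0.1358 m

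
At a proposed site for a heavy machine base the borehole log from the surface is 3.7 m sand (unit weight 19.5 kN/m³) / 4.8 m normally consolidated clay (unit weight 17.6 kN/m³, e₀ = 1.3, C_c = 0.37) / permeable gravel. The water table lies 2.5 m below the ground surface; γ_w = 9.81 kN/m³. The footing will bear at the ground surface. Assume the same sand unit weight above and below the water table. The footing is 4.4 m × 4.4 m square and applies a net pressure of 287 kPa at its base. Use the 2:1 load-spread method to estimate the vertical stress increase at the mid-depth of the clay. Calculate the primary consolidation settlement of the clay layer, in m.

S_c ≈ 0.165 m

Mid-depth of clay below the ground surface: z = 3.7 + 4.8/2 = 6.1 m.
Total vertical stress at mid-clay: σ_v = 19.5×3.7 + 17.6×2.4 = 114.39 kPa.
Pore pressure: u = 9.81×(6.1 − 2.5) = 35.316 kPa.
Initial effective stress: σ'_0 = σ_v − u = 114.39 − 35.316 = 79.074 kPa.
Stress increase at mid-clay by the 2:1 spreading method:
Δσ = qBL/((B+z)(L+z)) = 287×4.4×4.4/((4.4+6.1)(4.4+6.1)) = 50.397 kPa
Final effective stress: σ'_f = σ'_0 + Δσ = 79.074 + 50.397 = 129.47 kPa.
Normally consolidated clay, so the full stress increment lies on the virgin compression line:
S_c = C_c·H/(1+e₀)·log₁₀(σ'_f/σ'_0) = 0.37×4.8/(1+1.3)×log₁₀(129.47/79.074)
    = 0.77217 × 0.21414 = 0.1654 m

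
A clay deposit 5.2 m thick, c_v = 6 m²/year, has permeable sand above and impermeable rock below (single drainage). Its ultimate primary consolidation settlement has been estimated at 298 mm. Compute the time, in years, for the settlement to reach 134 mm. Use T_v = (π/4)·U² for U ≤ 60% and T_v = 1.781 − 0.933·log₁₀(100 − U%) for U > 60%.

Drainage path length: H_d = H = 5.2 m (single drainage).
U = S(t)/S_ult = 134/298 = 0.4497.
U ≤ 60%: T_v = (π/4)·U² = (π/4)×0.44966² = 0.15881.
t = T_v·H_d²/c_v = 0.15881×5.2²/6 = 0.7157 years.

t ≈ 0.716 years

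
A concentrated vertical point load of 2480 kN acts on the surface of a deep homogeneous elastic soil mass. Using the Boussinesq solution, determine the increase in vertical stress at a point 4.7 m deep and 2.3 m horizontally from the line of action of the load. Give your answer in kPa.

Δσ_z ≈ 31.3 kPa

Boussinesq vertical stress below a point load on an elastic half-space:
Δσ_z = 3P/(2πz²) · [1 + (r/z)²]^(−5/2)
r/z = 2.3/4.7 = 0.48936; [1+(r/z)²]^(−5/2) = 0.58466.
Δσ_z = 3×2480/(2π×4.7²) × 0.58466 = 53.604 × 0.58466 = 31.34 kPa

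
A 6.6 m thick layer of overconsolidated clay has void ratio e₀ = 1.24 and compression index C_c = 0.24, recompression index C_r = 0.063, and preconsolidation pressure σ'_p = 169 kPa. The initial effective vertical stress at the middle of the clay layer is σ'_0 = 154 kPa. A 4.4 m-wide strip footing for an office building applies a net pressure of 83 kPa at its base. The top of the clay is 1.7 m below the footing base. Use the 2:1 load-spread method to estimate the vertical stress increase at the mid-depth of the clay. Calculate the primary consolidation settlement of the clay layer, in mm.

Mid-depth of clay below the footing base: z = 1.7 + 6.6/2 = 5 m.
Stress increase at mid-clay by the 2:1 spreading method:
Δσ = qB/(B+z) = 83×4.4/(4.4+5) = 38.851 kPa
Final effective stress: σ'_f = 154 + 38.851 = 192.85 kPa.
σ'_f = 192.85 > σ'_p = 169 kPa, so the stress path crosses the preconsolidation pressure — recompression up to σ'_p, then virgin compression beyond:
S_c = H/(1+e₀)·[C_r·log₁₀(σ'_p/σ'_0) + C_c·log₁₀(σ'_f/σ'_p)]
    = 6.6/2.24 × [0.063×log₁₀(169/154) + 0.24×log₁₀(192.85/169)]
    = 2.9464 × [0.0025431 + 0.01376] = 0.04804 m

S_c ≈ 48 mm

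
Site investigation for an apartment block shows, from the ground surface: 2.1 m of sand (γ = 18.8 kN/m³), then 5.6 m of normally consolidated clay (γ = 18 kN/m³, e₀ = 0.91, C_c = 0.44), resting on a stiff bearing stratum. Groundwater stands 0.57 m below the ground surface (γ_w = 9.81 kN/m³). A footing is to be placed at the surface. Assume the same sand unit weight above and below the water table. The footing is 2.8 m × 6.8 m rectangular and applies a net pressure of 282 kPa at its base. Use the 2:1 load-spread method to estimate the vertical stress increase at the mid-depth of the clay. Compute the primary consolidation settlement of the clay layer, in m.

S_c ≈ 0.456 m

Mid-depth of clay below the ground surface: z = 2.1 + 5.6/2 = 4.9 m.
Total vertical stress at mid-clay: σ_v = 18.8×2.1 + 18×2.8 = 89.88 kPa.
Pore pressure: u = 9.81×(4.9 − 0.57) = 42.477 kPa.
Initial effective stress: σ'_0 = σ_v − u = 89.88 − 42.477 = 47.403 kPa.
Stress increase at mid-clay by the 2:1 spreading method:
Δσ = qBL/((B+z)(L+z)) = 282×2.8×6.8/((2.8+4.9)(6.8+4.9)) = 59.599 kPa
Final effective stress: σ'_f = σ'_0 + Δσ = 47.403 + 59.599 = 107 kPa.
Normally consolidated clay, so the full stress increment lies on the virgin compression line:
S_c = C_c·H/(1+e₀)·log₁₀(σ'_f/σ'_0) = 0.44×5.6/(1+0.91)×log₁₀(107/47.403)
    = 1.2901 × 0.35358 = 0.4562 m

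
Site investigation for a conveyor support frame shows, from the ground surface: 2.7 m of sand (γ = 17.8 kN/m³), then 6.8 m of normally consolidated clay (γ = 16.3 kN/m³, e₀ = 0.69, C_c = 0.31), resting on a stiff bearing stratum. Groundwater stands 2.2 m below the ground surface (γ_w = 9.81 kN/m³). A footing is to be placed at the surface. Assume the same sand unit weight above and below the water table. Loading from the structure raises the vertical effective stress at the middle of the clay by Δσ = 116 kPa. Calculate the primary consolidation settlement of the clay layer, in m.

Mid-depth of clay below the ground surface: z = 2.7 + 6.8/2 = 6.1 m.
Total vertical stress at mid-clay: σ_v = 17.8×2.7 + 16.3×3.4 = 103.48 kPa.
Pore pressure: u = 9.81×(6.1 − 2.2) = 38.259 kPa.
Initial effective stress: σ'_0 = σ_v − u = 103.48 − 38.259 = 65.221 kPa.
Final effective stress: σ'_f = σ'_0 + Δσ = 65.221 + 116 = 181.22 kPa.
Normally consolidated clay, so the full stress increment lies on the virgin compression line:
S_c = C_c·H/(1+e₀)·log₁₀(σ'_f/σ'_0) = 0.31×6.8/(1+0.69)×log₁₀(181.22/65.221)
    = 1.2473 × 0.44382 = 0.5536 m

S_c ≈ 0.554 m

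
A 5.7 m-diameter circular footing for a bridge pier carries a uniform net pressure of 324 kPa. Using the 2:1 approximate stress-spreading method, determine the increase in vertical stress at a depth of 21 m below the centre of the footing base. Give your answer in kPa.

By the 2:1 method the load spreads at 1 horizontal : 2 vertical, so at depth z the loaded area has grown by z in each plan dimension:
Δσ ≈ qD²/(D+z)² = 324×5.7²/(5.7+21)² = 14.766 kPa

Δσ_z ≈ 14.8 kPa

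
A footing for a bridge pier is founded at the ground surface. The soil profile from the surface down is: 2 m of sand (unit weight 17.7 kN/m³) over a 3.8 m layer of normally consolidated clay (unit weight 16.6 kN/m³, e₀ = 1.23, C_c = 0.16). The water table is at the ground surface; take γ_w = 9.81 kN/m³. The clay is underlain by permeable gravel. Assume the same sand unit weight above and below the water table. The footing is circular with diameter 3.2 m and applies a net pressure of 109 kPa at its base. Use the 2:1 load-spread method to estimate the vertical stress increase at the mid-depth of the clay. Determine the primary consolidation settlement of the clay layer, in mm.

S_c ≈ 67.7 mm

Mid-depth of clay below the ground surface: z = 2 + 3.8/2 = 3.9 m.
Total vertical stress at mid-clay: σ_v = 17.7×2 + 16.6×1.9 = 66.94 kPa.
Pore pressure: u = 9.81×(3.9 − 0) = 38.259 kPa.
Initial effective stress: σ'_0 = σ_v − u = 66.94 − 38.259 = 28.681 kPa.
Stress increase at mid-clay by the 2:1 spreading method:
Δσ ≈ qD²/(D+z)² = 109×3.2²/(3.2+3.9)² = 22.142 kPa
Final effective stress: σ'_f = σ'_0 + Δσ = 28.681 + 22.142 = 50.823 kPa.
Normally consolidated clay, so the full stress increment lies on the virgin compression line:
S_c = C_c·H/(1+e₀)·log₁₀(σ'_f/σ'_0) = 0.16×3.8/(1+1.23)×log₁₀(50.823/28.681)
    = 0.27265 × 0.24847 = 0.06775 m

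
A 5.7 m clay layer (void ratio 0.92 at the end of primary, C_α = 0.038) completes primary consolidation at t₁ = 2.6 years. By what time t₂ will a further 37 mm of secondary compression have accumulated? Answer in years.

S_s = C_α·H/(1+e_p)·log₁₀(t₂/t₁) ⇒ log₁₀(t₂/t₁) = S_s·(1+e_p)/(C_α·H).
log₁₀(t₂/t₁) = 0.037 × (1+0.92) / (0.038×5.7) = 0.328
t₂ = t₁ × 10^0.328 = 2.6 × 2.128 = 5.533 years

t₂ ≈ 5.53 years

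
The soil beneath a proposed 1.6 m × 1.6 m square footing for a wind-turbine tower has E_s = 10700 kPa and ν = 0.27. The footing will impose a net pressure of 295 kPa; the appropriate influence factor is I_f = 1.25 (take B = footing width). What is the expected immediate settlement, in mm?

Immediate (elastic) settlement: S_e = q·B·(1−ν²)/E_s · I_f.
S_e = 295 × 1.6 × (1 − 0.27²) / 10700 × 1.25
    = 295 × 1.6 × 0.9271 / 10700 × 1.25
    = 0.05112 m = 51.12 mm

S_e ≈ 51.1 mm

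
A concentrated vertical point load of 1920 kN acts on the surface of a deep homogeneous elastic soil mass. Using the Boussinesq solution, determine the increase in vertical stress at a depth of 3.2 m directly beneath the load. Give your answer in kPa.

Δσ_z ≈ 89.5 kPa

Boussinesq vertical stress below a point load on an elastic half-space:
Δσ_z = 3P/(2πz²) · [1 + (r/z)²]^(−5/2)
r/z = 0/3.2 = 0; [1+(r/z)²]^(−5/2) = 1.
Δσ_z = 3×1920/(2π×3.2²) × 1 = 89.525 × 1 = 89.53 kPa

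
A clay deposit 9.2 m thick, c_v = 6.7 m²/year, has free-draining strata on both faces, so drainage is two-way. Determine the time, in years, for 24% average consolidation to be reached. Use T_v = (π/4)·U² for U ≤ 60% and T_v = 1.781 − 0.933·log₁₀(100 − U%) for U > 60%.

Drainage path length: H_d = H/2 = 4.6 m (double drainage).
U ≤ 60%: T_v = (π/4)·U² = (π/4)×0.24² = 0.045239.
t = T_v·H_d²/c_v = 0.045239×4.6²/6.7 = 0.1429 years.

t ≈ 0.143 years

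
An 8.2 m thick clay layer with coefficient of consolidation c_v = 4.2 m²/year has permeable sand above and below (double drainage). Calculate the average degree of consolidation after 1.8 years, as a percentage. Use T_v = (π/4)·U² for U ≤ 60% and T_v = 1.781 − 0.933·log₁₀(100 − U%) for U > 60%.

Drainage path length: H_d = H/2 = 4.1 m (double drainage).
T_v = c_v·t/H_d² = 4.2×1.8/4.1² = 0.44973.
T_v = 0.44973 corresponds to the U > 60% branch:
U = 1 − 10^((1.781 − T_v)/0.933)/100 = 0.7328

U ≈ 73.3 %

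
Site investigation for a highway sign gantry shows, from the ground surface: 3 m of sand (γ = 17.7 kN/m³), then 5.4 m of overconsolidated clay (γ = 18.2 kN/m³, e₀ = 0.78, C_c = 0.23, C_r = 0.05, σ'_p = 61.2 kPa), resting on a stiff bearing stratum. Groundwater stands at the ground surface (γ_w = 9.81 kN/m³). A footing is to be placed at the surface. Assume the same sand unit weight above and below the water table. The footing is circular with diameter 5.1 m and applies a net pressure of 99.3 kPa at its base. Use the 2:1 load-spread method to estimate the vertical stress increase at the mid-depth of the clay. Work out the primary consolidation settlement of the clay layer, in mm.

S_c ≈ 52.3 mm

Mid-depth of clay below the ground surface: z = 3 + 5.4/2 = 5.7 m.
Total vertical stress at mid-clay: σ_v = 17.7×3 + 18.2×2.7 = 102.24 kPa.
Pore pressure: u = 9.81×(5.7 − 0) = 55.917 kPa.
Initial effective stress: σ'_0 = σ_v − u = 102.24 − 55.917 = 46.323 kPa.
Stress increase at mid-clay by the 2:1 spreading method:
Δσ ≈ qD²/(D+z)² = 99.3×5.1²/(5.1+5.7)² = 22.143 kPa
Final effective stress: σ'_f = 46.323 + 22.143 = 68.466 kPa.
σ'_f = 68.466 > σ'_p = 61.2 kPa, so the stress path crosses the preconsolidation pressure — recompression up to σ'_p, then virgin compression beyond:
S_c = H/(1+e₀)·[C_r·log₁₀(σ'_p/σ'_0) + C_c·log₁₀(σ'_f/σ'_p)]
    = 5.4/1.78 × [0.05×log₁₀(61.2/46.323) + 0.23×log₁₀(68.466/61.2)]
    = 3.0337 × [0.0060477 + 0.011206] = 0.05234 m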